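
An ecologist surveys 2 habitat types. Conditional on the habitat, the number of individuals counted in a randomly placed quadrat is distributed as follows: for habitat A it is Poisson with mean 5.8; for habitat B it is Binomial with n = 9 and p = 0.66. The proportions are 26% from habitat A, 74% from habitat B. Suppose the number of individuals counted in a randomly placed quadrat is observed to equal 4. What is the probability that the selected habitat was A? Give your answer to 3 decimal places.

Likelihoods P(X=4 | ·): A: 0.142755; B: 0.108628.
Posterior ∝ prior × likelihood. Numerator for A: 0.26·0.142755 = 0.0371164.
Normalizing constant: 0.26·0.142755 + 0.74·0.108628 = 0.117501.
P(A | observation) = 0.0371164 / 0.117501 = 0.315882.

0.316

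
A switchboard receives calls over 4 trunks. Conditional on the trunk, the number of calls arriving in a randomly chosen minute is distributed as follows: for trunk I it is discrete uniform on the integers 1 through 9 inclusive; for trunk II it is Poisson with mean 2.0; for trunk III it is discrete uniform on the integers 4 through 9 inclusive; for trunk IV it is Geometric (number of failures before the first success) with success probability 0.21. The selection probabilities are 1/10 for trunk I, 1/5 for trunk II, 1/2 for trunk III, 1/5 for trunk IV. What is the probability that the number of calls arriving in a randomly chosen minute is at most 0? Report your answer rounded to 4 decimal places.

0.0691

Conditional on each trunk, P(X ≤ 0): I: 0; II: 0.135335; III: 0; IV: 0.21.
By total probability, P(X ≤ 0) = 0.1·0 + 0.2·0.135335 + 0.5·0 + 0.2·0.21 = 0.0690671.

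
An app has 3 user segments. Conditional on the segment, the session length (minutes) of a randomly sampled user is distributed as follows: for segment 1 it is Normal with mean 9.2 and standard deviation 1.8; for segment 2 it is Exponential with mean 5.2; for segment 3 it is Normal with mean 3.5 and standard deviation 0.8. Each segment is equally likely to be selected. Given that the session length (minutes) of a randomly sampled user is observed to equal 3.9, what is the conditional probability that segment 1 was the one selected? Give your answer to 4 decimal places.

Likelihoods f(3.9 | ·): 1: 0.00290419; 2: 0.0908397; 3: 0.440082.
Posterior ∝ prior × likelihood. Numerator for 1: 0.333333·0.00290419 = 0.000968062.
Normalizing constant: 0.333333·0.00290419 + 0.333333·0.0908397 + 0.333333·0.440082 = 0.177942.
P(1 | observation) = 0.000968062 / 0.177942 = 0.00544033.

0.0054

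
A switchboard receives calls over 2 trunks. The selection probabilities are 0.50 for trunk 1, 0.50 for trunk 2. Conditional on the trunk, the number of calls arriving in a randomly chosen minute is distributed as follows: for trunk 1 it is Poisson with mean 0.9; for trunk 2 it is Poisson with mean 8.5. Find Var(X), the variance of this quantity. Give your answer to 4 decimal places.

19.1400

Per component, 1: μ=0.9, E[X²]=1.71; 2: μ=8.5, E[X²]=80.75.
E[X] = 0.5·0.9 + 0.5·8.5 = 4.7.
E[X²] = 0.5·1.71 + 0.5·80.75 = 41.23.
Var(X) = E[X²] − (E[X])² = 41.23 − 22.09 = 19.14.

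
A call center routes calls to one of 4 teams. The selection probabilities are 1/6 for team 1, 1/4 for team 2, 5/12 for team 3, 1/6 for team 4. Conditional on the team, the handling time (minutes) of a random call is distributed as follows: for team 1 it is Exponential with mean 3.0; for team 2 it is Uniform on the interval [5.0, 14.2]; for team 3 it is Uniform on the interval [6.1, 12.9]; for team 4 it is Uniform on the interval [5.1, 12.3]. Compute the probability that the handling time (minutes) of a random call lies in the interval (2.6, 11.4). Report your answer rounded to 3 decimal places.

Conditional on each team, P(2.6 < X < 11.4): 1: 0.39798; 2: 0.695652; 3: 0.779412; 4: 0.875.
By total probability, P(2.6 < X < 11.4) = 0.166667·0.39798 + 0.25·0.695652 + 0.416667·0.779412 + 0.166667·0.875 = 0.710831.

0.711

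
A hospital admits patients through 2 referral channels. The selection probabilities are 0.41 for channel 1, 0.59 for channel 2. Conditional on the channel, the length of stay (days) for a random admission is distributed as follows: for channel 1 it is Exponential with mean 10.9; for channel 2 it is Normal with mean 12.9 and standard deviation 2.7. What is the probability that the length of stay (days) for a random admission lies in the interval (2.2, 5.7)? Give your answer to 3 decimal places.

Conditional on each channel, P(2.2 < X < 5.7): 1: 0.224452; 2: 0.00379337.
By total probability, P(2.2 < X < 5.7) = 0.41·0.224452 + 0.59·0.00379337 = 0.0942635.

0.094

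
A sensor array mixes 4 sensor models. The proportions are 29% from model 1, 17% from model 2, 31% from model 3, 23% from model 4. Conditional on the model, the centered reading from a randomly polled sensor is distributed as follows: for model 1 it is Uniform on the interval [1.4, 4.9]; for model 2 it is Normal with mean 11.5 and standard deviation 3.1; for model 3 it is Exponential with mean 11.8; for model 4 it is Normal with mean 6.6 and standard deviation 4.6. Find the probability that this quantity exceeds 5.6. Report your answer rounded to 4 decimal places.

0.4928

Conditional on each model, P(X > 5.6): 1: 0; 2: 0.971494; 3: 0.622149; 4: 0.586048.
By total probability, P(X > 5.6) = 0.29·0 + 0.17·0.971494 + 0.31·0.622149 + 0.23·0.586048 = 0.492811.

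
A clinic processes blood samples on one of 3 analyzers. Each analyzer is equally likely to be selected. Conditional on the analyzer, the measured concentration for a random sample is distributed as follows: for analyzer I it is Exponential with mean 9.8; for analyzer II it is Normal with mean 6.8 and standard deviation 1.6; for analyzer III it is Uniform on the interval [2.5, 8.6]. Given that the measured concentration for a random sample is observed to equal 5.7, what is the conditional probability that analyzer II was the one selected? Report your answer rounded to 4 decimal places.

0.4711

Likelihoods f(5.7 | ·): I: 0.0570393; II: 0.196858; III: 0.163934.
Posterior ∝ prior × likelihood. Numerator for II: 0.333333·0.196858 = 0.0656195.
Normalizing constant: 0.333333·0.0570393 + 0.333333·0.196858 + 0.333333·0.163934 = 0.139277.
P(II | observation) = 0.0656195 / 0.139277 = 0.471142.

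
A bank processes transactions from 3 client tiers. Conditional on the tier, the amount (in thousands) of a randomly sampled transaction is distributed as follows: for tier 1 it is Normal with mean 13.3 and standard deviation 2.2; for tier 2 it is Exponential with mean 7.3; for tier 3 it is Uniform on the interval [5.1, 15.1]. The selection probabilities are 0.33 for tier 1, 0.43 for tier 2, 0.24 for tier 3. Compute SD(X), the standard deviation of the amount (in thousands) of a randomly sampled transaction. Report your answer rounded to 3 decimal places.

5.765

Per component, 1: μ=13.3, E[X²]=181.73; 2: μ=7.3, E[X²]=106.58; 3: μ=10.1, E[X²]=110.343.
E[X] = 0.33·13.3 + 0.43·7.3 + 0.24·10.1 = 9.952.
E[X²] = 0.33·181.73 + 0.43·106.58 + 0.24·110.343 = 132.283.
Var(X) = E[X²] − (E[X])² = 132.283 − 99.0423 = 33.2404.
SD(X) = √33.2404 = 5.76545.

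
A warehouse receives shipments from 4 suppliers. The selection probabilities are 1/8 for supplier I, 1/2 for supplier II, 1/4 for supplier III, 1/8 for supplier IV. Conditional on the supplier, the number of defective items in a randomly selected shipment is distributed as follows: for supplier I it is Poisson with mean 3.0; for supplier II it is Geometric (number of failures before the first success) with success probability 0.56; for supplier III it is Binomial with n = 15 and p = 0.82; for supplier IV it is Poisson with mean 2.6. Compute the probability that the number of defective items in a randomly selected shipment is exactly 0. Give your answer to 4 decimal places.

0.2955

Conditional on each supplier, P(X = 0): I: 0.0497871; II: 0.56; III: 6.74664e-12; IV: 0.0742736.
By total probability, P(X = 0) = 0.125·0.0497871 + 0.5·0.56 + 0.25·6.74664e-12 + 0.125·0.0742736 = 0.295508.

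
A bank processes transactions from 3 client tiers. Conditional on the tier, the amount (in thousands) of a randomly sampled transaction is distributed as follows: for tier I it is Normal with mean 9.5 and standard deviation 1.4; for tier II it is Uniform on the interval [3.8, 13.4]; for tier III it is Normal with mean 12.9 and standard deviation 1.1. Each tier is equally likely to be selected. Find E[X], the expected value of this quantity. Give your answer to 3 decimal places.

10.333

Component means — I: 9.5; II: 8.6; III: 12.9.
E[X] = 0.333333·9.5 + 0.333333·8.6 + 0.333333·12.9 = 10.3333.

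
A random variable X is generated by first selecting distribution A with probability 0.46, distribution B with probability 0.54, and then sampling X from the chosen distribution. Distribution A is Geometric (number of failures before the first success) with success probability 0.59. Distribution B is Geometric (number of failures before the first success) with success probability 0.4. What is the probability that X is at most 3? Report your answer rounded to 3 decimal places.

0.917

Conditional on each component, P(X ≤ 3): A: 0.971742; B: 0.8704.
By total probability, P(X ≤ 3) = 0.46·0.971742 + 0.54·0.8704 = 0.917017.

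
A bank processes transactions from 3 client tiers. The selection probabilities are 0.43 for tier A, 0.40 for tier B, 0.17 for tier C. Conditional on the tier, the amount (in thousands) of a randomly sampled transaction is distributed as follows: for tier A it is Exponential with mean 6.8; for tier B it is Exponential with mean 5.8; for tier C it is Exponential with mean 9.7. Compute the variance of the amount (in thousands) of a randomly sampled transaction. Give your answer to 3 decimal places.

Per component, A: μ=6.8, E[X²]=92.48; B: μ=5.8, E[X²]=67.28; C: μ=9.7, E[X²]=188.18.
E[X] = 0.43·6.8 + 0.4·5.8 + 0.17·9.7 = 6.893.
E[X²] = 0.43·92.48 + 0.4·67.28 + 0.17·188.18 = 98.669.
Var(X) = E[X²] − (E[X])² = 98.669 − 47.5134 = 51.1556.

51.156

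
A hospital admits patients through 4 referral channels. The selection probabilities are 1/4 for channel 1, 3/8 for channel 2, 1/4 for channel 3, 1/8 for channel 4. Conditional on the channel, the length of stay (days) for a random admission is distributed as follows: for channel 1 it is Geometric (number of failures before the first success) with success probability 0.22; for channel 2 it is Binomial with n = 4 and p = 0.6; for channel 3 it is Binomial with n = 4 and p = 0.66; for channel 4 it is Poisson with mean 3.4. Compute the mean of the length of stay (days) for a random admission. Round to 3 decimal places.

Component means — 1: 3.54545; 2: 2.4; 3: 2.64; 4: 3.4.
E[X] = 0.25·3.54545 + 0.375·2.4 + 0.25·2.64 + 0.125·3.4 = 2.87136.

2.871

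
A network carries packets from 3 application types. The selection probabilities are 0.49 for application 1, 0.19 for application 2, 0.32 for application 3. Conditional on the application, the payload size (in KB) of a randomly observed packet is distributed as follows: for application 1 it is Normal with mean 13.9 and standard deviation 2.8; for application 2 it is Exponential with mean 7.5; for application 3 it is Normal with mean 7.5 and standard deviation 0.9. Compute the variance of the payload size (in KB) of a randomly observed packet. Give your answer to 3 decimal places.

25.024

Per component, 1: μ=13.9, E[X²]=201.05; 2: μ=7.5, E[X²]=112.5; 3: μ=7.5, E[X²]=57.06.
E[X] = 0.49·13.9 + 0.19·7.5 + 0.32·7.5 = 10.636.
E[X²] = 0.49·201.05 + 0.19·112.5 + 0.32·57.06 = 138.149.
Var(X) = E[X²] − (E[X])² = 138.149 − 113.124 = 25.0242.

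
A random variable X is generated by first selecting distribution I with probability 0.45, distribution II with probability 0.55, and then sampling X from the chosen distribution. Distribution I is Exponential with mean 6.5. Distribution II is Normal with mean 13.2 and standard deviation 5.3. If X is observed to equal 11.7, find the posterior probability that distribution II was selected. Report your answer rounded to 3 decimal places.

0.777

Likelihoods f(11.7 | ·): I: 0.0254306; II: 0.0723171.
Posterior ∝ prior × likelihood. Numerator for II: 0.55·0.0723171 = 0.0397744.
Normalizing constant: 0.45·0.0254306 + 0.55·0.0723171 = 0.0512182.
P(II | observation) = 0.0397744 / 0.0512182 = 0.776568.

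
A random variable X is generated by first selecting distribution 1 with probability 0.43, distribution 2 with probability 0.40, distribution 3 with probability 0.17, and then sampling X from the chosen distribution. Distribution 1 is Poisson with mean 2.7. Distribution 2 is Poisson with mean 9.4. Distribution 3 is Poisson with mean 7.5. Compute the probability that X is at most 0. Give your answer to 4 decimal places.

0.0290

Conditional on each component, P(X ≤ 0): 1: 0.0672055; 2: 8.27241e-05; 3: 0.000553084.
By total probability, P(X ≤ 0) = 0.43·0.0672055 + 0.4·8.27241e-05 + 0.17·0.000553084 = 0.0290255.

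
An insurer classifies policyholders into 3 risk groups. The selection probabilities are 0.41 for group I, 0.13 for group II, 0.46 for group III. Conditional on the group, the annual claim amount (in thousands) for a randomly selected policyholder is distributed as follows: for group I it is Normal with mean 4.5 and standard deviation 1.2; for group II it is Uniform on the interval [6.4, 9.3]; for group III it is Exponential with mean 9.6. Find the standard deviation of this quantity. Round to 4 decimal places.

6.9830

Per component, I: μ=4.5, E[X²]=21.69; II: μ=7.85, E[X²]=62.3233; III: μ=9.6, E[X²]=184.32.
E[X] = 0.41·4.5 + 0.13·7.85 + 0.46·9.6 = 7.2815.
E[X²] = 0.41·21.69 + 0.13·62.3233 + 0.46·184.32 = 101.782.
Var(X) = E[X²] − (E[X])² = 101.782 − 53.0202 = 48.7619.
SD(X) = √48.7619 = 6.98297.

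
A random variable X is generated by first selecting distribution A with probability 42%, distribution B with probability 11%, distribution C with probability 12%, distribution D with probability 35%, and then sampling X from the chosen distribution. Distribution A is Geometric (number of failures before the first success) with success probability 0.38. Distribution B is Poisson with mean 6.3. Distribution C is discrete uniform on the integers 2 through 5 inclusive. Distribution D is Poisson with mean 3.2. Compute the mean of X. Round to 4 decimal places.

Component means — A: 1.63158; B: 6.3; C: 3.5; D: 3.2.
E[X] = 0.42·1.63158 + 0.11·6.3 + 0.12·3.5 + 0.35·3.2 = 2.91826.

2.9183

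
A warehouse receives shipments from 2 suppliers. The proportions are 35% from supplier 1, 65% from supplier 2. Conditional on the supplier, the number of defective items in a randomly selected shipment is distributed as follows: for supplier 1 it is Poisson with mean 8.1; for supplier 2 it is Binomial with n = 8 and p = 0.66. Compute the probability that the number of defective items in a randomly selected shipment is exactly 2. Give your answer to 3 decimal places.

Conditional on each supplier, P(X = 2): 1: 0.0099576; 2: 0.0188417.
By total probability, P(X = 2) = 0.35·0.0099576 + 0.65·0.0188417 = 0.0157322.

0.016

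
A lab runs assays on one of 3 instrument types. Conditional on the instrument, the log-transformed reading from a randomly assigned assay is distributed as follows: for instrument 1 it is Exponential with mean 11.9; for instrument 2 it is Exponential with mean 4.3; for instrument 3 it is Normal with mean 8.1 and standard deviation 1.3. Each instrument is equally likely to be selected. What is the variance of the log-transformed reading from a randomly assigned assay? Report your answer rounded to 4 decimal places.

63.5567

Per component, 1: μ=11.9, E[X²]=283.22; 2: μ=4.3, E[X²]=36.98; 3: μ=8.1, E[X²]=67.3.
E[X] = 0.333333·11.9 + 0.333333·4.3 + 0.333333·8.1 = 8.1.
E[X²] = 0.333333·283.22 + 0.333333·36.98 + 0.333333·67.3 = 129.167.
Var(X) = E[X²] − (E[X])² = 129.167 − 65.61 = 63.5567.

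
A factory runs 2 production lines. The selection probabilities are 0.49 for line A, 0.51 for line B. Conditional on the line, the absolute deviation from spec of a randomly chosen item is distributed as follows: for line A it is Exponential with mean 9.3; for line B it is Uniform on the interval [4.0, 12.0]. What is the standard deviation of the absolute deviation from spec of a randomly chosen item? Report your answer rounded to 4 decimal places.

Per component, A: μ=9.3, E[X²]=172.98; B: μ=8, E[X²]=69.3333.
E[X] = 0.49·9.3 + 0.51·8 = 8.637.
E[X²] = 0.49·172.98 + 0.51·69.3333 = 120.12.
Var(X) = E[X²] − (E[X])² = 120.12 − 74.5978 = 45.5224.
SD(X) = √45.5224 = 6.74703.

6.7470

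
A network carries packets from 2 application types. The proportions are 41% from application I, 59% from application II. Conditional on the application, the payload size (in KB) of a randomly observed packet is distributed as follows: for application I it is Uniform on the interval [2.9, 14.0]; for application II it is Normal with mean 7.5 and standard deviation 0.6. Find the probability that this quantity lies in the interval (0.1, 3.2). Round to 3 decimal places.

0.011

Conditional on each application, P(0.1 < X < 3.2): I: 0.027027; II: 3.84248e-13.
By total probability, P(0.1 < X < 3.2) = 0.41·0.027027 + 0.59·3.84248e-13 = 0.0110811.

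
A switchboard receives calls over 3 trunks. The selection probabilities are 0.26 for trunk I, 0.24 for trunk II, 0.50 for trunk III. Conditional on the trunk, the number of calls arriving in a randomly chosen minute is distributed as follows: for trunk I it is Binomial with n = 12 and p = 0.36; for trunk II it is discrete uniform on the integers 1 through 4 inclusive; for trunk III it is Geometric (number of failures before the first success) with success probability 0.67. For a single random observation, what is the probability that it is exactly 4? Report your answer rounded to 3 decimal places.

0.125

Conditional on each trunk, P(X = 4): I: 0.234021; II: 0.25; III: 0.00794567.
By total probability, P(X = 4) = 0.26·0.234021 + 0.24·0.25 + 0.5·0.00794567 = 0.124818.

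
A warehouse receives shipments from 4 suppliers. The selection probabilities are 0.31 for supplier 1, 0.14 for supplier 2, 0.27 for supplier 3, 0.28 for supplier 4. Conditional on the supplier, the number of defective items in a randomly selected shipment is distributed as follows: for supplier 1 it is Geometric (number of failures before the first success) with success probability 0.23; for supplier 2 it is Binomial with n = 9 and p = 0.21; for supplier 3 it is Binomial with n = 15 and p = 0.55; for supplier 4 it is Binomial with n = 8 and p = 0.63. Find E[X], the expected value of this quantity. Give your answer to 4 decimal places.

4.9411

Component means — 1: 3.34783; 2: 1.89; 3: 8.25; 4: 5.04.
E[X] = 0.31·3.34783 + 0.14·1.89 + 0.27·8.25 + 0.28·5.04 = 4.94113.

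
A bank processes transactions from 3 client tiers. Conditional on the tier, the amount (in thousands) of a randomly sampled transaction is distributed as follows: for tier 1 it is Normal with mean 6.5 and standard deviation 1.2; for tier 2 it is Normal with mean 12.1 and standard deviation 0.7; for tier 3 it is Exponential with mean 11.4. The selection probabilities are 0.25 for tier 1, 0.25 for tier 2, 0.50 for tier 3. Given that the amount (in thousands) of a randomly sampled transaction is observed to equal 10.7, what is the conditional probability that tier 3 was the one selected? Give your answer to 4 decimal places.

Likelihoods f(10.7 | ·): 1: 0.000727236; 2: 0.07713; 3: 0.0343137.
Posterior ∝ prior × likelihood. Numerator for 3: 0.5·0.0343137 = 0.0171569.
Normalizing constant: 0.25·0.000727236 + 0.25·0.07713 + 0.5·0.0343137 = 0.0366212.
P(3 | observation) = 0.0171569 / 0.0366212 = 0.468496.

0.4685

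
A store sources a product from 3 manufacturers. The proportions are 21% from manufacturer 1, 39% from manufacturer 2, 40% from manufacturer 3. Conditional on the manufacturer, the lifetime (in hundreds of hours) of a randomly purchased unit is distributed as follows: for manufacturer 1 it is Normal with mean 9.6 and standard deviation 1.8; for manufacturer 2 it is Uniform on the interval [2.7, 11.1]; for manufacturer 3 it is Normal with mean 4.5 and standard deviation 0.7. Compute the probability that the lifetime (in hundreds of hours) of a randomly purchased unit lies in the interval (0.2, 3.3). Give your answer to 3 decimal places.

0.045

Conditional on each manufacturer, P(0.2 < X < 3.3): 1: 0.000232541; 2: 0.0714286; 3: 0.0432381.
By total probability, P(0.2 < X < 3.3) = 0.21·0.000232541 + 0.39·0.0714286 + 0.4·0.0432381 = 0.0452012.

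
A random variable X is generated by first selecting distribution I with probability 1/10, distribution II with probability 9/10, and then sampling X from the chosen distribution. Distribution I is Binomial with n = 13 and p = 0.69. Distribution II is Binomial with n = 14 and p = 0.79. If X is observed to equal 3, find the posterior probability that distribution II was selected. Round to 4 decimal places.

Likelihoods P(X=3 | ·): I: 0.00077007; II: 6.2863e-06.
Posterior ∝ prior × likelihood. Numerator for II: 0.9·6.2863e-06 = 5.65767e-06.
Normalizing constant: 0.1·0.00077007 + 0.9·6.2863e-06 = 8.26647e-05.
P(II | observation) = 5.65767e-06 / 8.26647e-05 = 0.0684412.

0.0684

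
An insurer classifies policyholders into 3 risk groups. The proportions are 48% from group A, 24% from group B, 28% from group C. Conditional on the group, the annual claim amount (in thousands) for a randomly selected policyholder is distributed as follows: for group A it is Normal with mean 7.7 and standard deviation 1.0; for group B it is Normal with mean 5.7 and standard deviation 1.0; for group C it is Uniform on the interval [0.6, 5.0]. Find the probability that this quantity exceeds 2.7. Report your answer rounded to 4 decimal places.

0.8660

Conditional on each group, P(X > 2.7): A: 1; B: 0.99865; C: 0.522727.
By total probability, P(X > 2.7) = 0.48·1 + 0.24·0.99865 + 0.28·0.522727 = 0.86604.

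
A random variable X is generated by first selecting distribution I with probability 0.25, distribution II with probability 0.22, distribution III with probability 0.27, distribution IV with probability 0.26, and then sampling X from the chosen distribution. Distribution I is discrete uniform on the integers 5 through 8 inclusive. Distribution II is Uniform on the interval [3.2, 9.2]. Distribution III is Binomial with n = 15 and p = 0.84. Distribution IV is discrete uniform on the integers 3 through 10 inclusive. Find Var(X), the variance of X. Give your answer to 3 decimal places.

Per component, I: μ=6.5, E[X²]=43.5; II: μ=6.2, E[X²]=41.44; III: μ=12.6, E[X²]=160.776; IV: μ=6.5, E[X²]=47.5.
E[X] = 0.25·6.5 + 0.22·6.2 + 0.27·12.6 + 0.26·6.5 = 8.081.
E[X²] = 0.25·43.5 + 0.22·41.44 + 0.27·160.776 + 0.26·47.5 = 75.7513.
Var(X) = E[X²] − (E[X])² = 75.7513 − 65.3026 = 10.4488.

10.449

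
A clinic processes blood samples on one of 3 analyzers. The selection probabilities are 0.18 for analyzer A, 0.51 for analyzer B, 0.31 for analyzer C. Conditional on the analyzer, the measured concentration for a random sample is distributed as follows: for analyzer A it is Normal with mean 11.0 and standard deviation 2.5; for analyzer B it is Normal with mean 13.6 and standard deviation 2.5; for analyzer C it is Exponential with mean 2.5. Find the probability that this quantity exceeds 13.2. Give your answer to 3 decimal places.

Conditional on each analyzer, P(X > 13.2): A: 0.18943; B: 0.563559; C: 0.00509243.
By total probability, P(X > 13.2) = 0.18·0.18943 + 0.51·0.563559 + 0.31·0.00509243 = 0.323091.

0.323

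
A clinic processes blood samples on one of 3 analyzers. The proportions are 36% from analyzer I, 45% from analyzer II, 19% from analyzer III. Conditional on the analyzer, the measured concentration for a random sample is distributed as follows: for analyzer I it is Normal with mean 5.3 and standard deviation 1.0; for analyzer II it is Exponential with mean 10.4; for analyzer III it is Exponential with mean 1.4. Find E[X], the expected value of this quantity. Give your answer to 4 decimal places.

6.8540

Component means — I: 5.3; II: 10.4; III: 1.4.
E[X] = 0.36·5.3 + 0.45·10.4 + 0.19·1.4 = 6.854.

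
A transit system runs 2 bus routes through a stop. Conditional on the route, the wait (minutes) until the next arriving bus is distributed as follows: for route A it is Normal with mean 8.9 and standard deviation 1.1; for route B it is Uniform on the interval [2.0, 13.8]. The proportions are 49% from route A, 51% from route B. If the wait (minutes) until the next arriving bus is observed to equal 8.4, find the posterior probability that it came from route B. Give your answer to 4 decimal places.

Likelihoods f(8.4 | ·): A: 0.327079; B: 0.0847458.
Posterior ∝ prior × likelihood. Numerator for B: 0.51·0.0847458 = 0.0432203.
Normalizing constant: 0.49·0.327079 + 0.51·0.0847458 = 0.203489.
P(B | observation) = 0.0432203 / 0.203489 = 0.212397.

0.2124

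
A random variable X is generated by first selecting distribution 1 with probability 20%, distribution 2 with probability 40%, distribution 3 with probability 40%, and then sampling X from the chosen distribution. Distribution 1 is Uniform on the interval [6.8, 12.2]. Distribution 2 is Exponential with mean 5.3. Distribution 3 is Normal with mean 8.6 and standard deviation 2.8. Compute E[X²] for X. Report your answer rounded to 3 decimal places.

73.728

For each component E[X²] = Var + (mean)², giving 1: 92.68; 2: 56.18; 3: 81.8.
Overall E[X²] = 0.2·92.68 + 0.4·56.18 + 0.4·81.8 = 73.728.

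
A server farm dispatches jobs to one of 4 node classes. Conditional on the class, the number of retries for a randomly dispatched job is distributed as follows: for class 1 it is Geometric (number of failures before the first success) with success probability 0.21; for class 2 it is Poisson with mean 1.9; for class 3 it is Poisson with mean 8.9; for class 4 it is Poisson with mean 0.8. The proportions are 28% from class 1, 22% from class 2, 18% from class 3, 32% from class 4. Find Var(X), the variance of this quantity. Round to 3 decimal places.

15.427

Per component, 1: μ=3.7619, E[X²]=32.0658; 2: μ=1.9, E[X²]=5.51; 3: μ=8.9, E[X²]=88.11; 4: μ=0.8, E[X²]=1.44.
E[X] = 0.28·3.7619 + 0.22·1.9 + 0.18·8.9 + 0.32·0.8 = 3.32933.
E[X²] = 0.28·32.0658 + 0.22·5.51 + 0.18·88.11 + 0.32·1.44 = 26.5112.
Var(X) = E[X²] − (E[X])² = 26.5112 − 11.0845 = 15.4268.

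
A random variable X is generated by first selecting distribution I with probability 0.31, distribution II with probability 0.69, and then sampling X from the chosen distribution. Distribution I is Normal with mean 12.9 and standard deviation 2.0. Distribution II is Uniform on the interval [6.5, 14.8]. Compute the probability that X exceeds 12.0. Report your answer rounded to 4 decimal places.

Conditional on each component, P(X > 12.0): I: 0.673645; II: 0.337349.
By total probability, P(X > 12.0) = 0.31·0.673645 + 0.69·0.337349 = 0.441601.

0.4416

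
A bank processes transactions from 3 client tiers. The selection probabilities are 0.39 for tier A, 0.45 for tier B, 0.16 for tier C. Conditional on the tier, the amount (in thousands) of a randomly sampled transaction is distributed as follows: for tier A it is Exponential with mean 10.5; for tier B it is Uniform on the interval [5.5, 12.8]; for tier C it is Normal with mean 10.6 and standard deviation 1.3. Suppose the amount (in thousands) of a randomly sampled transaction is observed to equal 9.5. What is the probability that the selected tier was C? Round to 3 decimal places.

Likelihoods f(9.5 | ·): A: 0.038537; B: 0.136986; C: 0.214533.
Posterior ∝ prior × likelihood. Numerator for C: 0.16·0.214533 = 0.0343253.
Normalizing constant: 0.39·0.038537 + 0.45·0.136986 + 0.16·0.214533 = 0.110999.
P(C | observation) = 0.0343253 / 0.110999 = 0.309241.

0.309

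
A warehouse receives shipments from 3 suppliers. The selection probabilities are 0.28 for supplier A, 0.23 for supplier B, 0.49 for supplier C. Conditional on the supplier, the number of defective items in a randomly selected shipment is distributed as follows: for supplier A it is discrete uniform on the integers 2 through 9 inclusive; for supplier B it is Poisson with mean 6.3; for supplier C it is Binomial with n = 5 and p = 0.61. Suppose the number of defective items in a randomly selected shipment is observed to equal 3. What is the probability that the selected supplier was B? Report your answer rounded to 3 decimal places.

0.079

Likelihoods P(X=3 | ·): A: 0.125; B: 0.0765271; C: 0.345238.
Posterior ∝ prior × likelihood. Numerator for B: 0.23·0.0765271 = 0.0176012.
Normalizing constant: 0.28·0.125 + 0.23·0.0765271 + 0.49·0.345238 = 0.221768.
P(B | observation) = 0.0176012 / 0.221768 = 0.0793678.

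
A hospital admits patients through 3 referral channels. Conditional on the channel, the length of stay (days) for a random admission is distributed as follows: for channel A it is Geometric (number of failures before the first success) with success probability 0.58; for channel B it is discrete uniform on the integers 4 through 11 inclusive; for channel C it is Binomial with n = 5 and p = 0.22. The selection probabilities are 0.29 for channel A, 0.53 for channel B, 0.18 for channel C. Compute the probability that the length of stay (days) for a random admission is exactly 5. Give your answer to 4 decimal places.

Conditional on each channel, P(X = 5): A: 0.00758009; B: 0.125; C: 0.000515363.
By total probability, P(X = 5) = 0.29·0.00758009 + 0.53·0.125 + 0.18·0.000515363 = 0.068541.

0.0685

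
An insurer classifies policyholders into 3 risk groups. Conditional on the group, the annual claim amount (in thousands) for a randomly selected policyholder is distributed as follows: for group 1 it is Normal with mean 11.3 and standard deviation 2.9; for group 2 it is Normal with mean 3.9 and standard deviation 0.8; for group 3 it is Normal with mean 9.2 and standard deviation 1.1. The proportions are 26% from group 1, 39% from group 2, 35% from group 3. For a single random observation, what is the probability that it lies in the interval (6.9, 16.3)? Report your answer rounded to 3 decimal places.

0.576

Conditional on each group, P(6.9 < X < 16.3): 1: 0.893056; 2: 8.84173e-05; 3: 0.981732.
By total probability, P(6.9 < X < 16.3) = 0.26·0.893056 + 0.39·8.84173e-05 + 0.35·0.981732 = 0.575835.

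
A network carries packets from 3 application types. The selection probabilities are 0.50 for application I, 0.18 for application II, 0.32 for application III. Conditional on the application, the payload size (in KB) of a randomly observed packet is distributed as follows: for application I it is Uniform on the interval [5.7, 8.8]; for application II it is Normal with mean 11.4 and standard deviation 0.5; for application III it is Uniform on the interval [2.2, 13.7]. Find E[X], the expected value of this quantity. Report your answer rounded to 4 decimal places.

Component means — I: 7.25; II: 11.4; III: 7.95.
E[X] = 0.5·7.25 + 0.18·11.4 + 0.32·7.95 = 8.221.

8.2210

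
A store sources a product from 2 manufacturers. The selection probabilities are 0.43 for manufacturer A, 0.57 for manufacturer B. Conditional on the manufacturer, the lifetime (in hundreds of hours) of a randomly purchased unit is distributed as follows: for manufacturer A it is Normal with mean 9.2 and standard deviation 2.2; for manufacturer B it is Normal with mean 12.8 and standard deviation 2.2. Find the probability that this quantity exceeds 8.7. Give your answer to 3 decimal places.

0.806

Conditional on each manufacturer, P(X > 8.7): A: 0.589894; B: 0.968814.
By total probability, P(X > 8.7) = 0.43·0.589894 + 0.57·0.968814 = 0.805878.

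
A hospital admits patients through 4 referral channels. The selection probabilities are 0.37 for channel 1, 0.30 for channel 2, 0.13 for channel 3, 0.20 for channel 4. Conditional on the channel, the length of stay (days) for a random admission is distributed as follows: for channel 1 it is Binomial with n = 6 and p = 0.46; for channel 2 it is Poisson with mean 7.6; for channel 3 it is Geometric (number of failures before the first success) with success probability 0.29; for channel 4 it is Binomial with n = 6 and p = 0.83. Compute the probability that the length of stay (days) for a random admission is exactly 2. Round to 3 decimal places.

Conditional on each channel, P(X = 2): 1: 0.269887; 2: 0.014453; 3: 0.146189; 4: 0.00863064.
By total probability, P(X = 2) = 0.37·0.269887 + 0.3·0.014453 + 0.13·0.146189 + 0.2·0.00863064 = 0.124925.

0.125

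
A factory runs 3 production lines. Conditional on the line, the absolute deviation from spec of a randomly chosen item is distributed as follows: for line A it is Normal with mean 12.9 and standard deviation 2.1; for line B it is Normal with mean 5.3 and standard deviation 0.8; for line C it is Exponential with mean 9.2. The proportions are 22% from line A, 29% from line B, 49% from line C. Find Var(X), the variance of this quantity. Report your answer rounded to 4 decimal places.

Per component, A: μ=12.9, E[X²]=170.82; B: μ=5.3, E[X²]=28.73; C: μ=9.2, E[X²]=169.28.
E[X] = 0.22·12.9 + 0.29·5.3 + 0.49·9.2 = 8.883.
E[X²] = 0.22·170.82 + 0.29·28.73 + 0.49·169.28 = 128.859.
Var(X) = E[X²] − (E[X])² = 128.859 − 78.9077 = 49.9516.

49.9516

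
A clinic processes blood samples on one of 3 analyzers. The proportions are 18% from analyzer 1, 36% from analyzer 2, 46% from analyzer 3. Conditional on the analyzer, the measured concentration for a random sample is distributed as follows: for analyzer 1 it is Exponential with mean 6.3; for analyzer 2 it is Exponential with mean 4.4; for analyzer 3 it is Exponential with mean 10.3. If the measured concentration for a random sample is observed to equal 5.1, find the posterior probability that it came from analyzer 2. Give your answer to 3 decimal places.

0.391

Likelihoods f(5.1 | ·): 1: 0.070646; 2: 0.0713117; 3: 0.059173.
Posterior ∝ prior × likelihood. Numerator for 2: 0.36·0.0713117 = 0.0256722.
Normalizing constant: 0.18·0.070646 + 0.36·0.0713117 + 0.46·0.059173 = 0.0656081.
P(2 | observation) = 0.0256722 / 0.0656081 = 0.391296.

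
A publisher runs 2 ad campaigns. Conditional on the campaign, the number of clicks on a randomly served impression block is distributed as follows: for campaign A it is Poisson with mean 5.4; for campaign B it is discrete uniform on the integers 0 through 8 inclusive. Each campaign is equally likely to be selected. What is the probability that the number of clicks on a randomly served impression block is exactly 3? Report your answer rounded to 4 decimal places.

0.1148

Conditional on each campaign, P(X = 3): A: 0.118533; B: 0.111111.
By total probability, P(X = 3) = 0.5·0.118533 + 0.5·0.111111 = 0.114822.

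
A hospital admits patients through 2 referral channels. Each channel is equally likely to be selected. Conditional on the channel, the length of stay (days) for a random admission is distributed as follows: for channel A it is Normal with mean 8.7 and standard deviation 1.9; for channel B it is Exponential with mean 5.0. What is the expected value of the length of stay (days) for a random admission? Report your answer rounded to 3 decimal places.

6.850

Component means — A: 8.7; B: 5.
E[X] = 0.5·8.7 + 0.5·5 = 6.85.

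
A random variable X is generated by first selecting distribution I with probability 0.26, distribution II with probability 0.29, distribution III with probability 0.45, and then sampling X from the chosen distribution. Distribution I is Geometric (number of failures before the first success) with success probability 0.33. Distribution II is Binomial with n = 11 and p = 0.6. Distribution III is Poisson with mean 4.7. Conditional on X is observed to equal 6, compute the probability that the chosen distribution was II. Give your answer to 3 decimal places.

0.481

Likelihoods P(X=6 | ·): I: 0.0298513; II: 0.220724; III: 0.136167.
Posterior ∝ prior × likelihood. Numerator for II: 0.29·0.220724 = 0.0640099.
Normalizing constant: 0.26·0.0298513 + 0.29·0.220724 + 0.45·0.136167 = 0.133046.
P(II | observation) = 0.0640099 / 0.133046 = 0.48111.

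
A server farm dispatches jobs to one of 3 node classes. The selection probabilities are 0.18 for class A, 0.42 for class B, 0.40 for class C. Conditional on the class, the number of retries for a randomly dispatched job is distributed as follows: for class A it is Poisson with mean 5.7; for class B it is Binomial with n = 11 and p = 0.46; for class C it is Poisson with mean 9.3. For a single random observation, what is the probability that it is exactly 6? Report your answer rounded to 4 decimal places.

0.1460

Conditional on each class, P(X = 6): A: 0.159382; B: 0.200982; C: 0.0821536.
By total probability, P(X = 6) = 0.18·0.159382 + 0.42·0.200982 + 0.4·0.0821536 = 0.145963.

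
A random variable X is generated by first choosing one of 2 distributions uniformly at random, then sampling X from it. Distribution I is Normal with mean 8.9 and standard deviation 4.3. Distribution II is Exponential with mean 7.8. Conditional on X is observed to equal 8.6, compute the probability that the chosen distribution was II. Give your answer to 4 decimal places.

Likelihoods f(8.6 | ·): I: 0.0925518; II: 0.0425665.
Posterior ∝ prior × likelihood. Numerator for II: 0.5·0.0425665 = 0.0212832.
Normalizing constant: 0.5·0.0925518 + 0.5·0.0425665 = 0.0675591.
P(II | observation) = 0.0212832 / 0.0675591 = 0.315031.

0.3150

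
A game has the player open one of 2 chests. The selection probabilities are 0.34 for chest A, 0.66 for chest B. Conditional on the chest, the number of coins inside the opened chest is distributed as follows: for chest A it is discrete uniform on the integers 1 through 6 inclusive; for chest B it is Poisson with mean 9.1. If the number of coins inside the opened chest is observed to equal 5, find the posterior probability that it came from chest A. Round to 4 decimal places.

0.5965

Likelihoods P(X=5 | ·): A: 0.166667; B: 0.0580692.
Posterior ∝ prior × likelihood. Numerator for A: 0.34·0.166667 = 0.0566667.
Normalizing constant: 0.34·0.166667 + 0.66·0.0580692 = 0.0949923.
P(A | observation) = 0.0566667 / 0.0949923 = 0.596539.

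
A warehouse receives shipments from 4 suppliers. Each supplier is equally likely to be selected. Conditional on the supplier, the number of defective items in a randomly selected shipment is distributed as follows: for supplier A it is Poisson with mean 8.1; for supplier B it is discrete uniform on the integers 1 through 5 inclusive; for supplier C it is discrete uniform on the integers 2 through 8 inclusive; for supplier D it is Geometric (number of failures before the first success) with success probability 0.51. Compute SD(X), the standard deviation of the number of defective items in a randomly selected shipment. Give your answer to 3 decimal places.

Per component, A: μ=8.1, E[X²]=73.71; B: μ=3, E[X²]=11; C: μ=5, E[X²]=29; D: μ=0.960784, E[X²]=2.807.
E[X] = 0.25·8.1 + 0.25·3 + 0.25·5 + 0.25·0.960784 = 4.2652.
E[X²] = 0.25·73.71 + 0.25·11 + 0.25·29 + 0.25·2.807 = 29.1292.
Var(X) = E[X²] − (E[X])² = 29.1292 − 18.1919 = 10.9374.
SD(X) = √10.9374 = 3.30717.

3.307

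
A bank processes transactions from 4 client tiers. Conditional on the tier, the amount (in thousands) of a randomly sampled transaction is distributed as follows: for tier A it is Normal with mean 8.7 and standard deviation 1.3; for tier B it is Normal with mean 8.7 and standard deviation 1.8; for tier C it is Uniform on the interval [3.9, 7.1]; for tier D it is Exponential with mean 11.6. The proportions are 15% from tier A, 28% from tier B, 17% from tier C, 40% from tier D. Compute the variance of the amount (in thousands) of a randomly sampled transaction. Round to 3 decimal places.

Per component, A: μ=8.7, E[X²]=77.38; B: μ=8.7, E[X²]=78.93; C: μ=5.5, E[X²]=31.1033; D: μ=11.6, E[X²]=269.12.
E[X] = 0.15·8.7 + 0.28·8.7 + 0.17·5.5 + 0.4·11.6 = 9.316.
E[X²] = 0.15·77.38 + 0.28·78.93 + 0.17·31.1033 + 0.4·269.12 = 146.643.
Var(X) = E[X²] − (E[X])² = 146.643 − 86.7879 = 59.8551.

59.855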